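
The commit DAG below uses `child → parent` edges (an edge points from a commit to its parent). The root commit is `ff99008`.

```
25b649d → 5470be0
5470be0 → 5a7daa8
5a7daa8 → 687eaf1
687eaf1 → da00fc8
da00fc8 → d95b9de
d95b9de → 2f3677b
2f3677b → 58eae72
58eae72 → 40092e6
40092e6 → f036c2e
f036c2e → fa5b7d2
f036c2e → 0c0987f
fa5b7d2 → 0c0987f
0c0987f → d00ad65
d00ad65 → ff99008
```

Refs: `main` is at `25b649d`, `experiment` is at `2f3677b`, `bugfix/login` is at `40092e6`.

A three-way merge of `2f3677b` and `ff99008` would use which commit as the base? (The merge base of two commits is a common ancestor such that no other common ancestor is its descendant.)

ff99008

Ancestors of 2f3677b: {0c0987f, 2f3677b, 40092e6, 58eae72, d00ad65, f036c2e, fa5b7d2, ff99008}.
Ancestors of ff99008: {ff99008}.
Common ancestors: {ff99008}.
The only common ancestor is ff99008, so it is the merge base.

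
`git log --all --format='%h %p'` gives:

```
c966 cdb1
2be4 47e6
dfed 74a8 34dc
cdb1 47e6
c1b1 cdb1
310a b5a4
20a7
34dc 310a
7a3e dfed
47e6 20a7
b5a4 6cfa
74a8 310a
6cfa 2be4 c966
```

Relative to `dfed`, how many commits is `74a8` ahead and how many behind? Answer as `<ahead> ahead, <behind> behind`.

Reachable from 74a8: {20a7, 2be4, 310a, 47e6, 6cfa, 74a8, b5a4, c966, cdb1}.
Reachable from dfed: {20a7, 2be4, 310a, 34dc, 47e6, 6cfa, 74a8, b5a4, c966, cdb1, dfed}.
Only in 74a8's history (ahead): {} — 0.
Only in dfed's history (behind): {34dc, dfed} — 2.

0 ahead, 2 behind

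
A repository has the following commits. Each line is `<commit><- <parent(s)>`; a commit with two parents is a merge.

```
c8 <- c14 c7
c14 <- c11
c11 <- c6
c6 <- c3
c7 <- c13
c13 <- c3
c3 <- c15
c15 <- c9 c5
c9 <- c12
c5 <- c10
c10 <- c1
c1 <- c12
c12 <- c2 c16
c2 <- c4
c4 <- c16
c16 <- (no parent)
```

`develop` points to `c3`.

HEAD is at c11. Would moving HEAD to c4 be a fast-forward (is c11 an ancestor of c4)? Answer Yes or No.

No

A fast-forward from c11 to c4 is possible iff c11 is an ancestor of c4.
Ancestors of c4: {c16, c4}.
c11 is not among them, so fast-forward is not possible.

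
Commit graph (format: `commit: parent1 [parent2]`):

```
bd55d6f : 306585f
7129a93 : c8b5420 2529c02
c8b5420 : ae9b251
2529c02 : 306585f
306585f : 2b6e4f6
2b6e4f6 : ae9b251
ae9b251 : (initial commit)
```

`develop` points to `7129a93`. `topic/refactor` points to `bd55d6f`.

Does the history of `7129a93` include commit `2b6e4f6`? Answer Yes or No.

Yes

Ancestors of 7129a93 (commits reachable by following parents): {2529c02, 2b6e4f6, 306585f, 7129a93, ae9b251, c8b5420}.
2b6e4f6 is in that set, so it is an ancestor of 7129a93.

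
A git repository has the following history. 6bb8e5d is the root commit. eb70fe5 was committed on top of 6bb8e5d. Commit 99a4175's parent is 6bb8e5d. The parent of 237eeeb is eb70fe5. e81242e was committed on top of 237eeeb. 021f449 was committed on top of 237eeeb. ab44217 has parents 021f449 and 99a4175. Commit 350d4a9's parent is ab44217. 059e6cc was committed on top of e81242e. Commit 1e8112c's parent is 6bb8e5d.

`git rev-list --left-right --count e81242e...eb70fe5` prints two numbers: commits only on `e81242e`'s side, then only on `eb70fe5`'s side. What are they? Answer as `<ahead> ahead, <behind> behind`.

2 ahead, 0 behind

Reachable from e81242e: {237eeeb, 6bb8e5d, e81242e, eb70fe5}.
Reachable from eb70fe5: {6bb8e5d, eb70fe5}.
Only in e81242e's history (ahead): {237eeeb, e81242e} — 2.
Only in eb70fe5's history (behind): {} — 0.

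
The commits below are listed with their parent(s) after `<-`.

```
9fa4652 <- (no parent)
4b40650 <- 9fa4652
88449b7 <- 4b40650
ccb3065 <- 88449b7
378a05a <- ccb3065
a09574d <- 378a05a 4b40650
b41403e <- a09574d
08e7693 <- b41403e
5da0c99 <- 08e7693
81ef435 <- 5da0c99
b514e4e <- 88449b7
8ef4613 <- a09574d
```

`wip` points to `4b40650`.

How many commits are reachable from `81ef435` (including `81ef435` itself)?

10

Walking parent pointers from 81ef435: reachable set = {08e7693, 378a05a, 4b40650, 5da0c99, 81ef435, 88449b7, 9fa4652, a09574d, b41403e, ccb3065}.
That is 10 commits.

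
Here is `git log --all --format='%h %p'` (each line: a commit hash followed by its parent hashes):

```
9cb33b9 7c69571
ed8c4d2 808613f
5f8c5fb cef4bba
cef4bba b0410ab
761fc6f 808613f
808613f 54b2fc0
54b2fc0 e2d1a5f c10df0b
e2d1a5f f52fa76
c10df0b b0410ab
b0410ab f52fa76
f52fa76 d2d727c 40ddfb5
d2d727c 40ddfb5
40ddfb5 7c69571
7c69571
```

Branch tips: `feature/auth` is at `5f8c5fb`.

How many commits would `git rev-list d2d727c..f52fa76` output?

Reachable from f52fa76: {40ddfb5, 7c69571, d2d727c, f52fa76}.
Reachable from d2d727c: {40ddfb5, 7c69571, d2d727c}.
In f52fa76's history but not d2d727c's: {f52fa76} — 1 commit.

1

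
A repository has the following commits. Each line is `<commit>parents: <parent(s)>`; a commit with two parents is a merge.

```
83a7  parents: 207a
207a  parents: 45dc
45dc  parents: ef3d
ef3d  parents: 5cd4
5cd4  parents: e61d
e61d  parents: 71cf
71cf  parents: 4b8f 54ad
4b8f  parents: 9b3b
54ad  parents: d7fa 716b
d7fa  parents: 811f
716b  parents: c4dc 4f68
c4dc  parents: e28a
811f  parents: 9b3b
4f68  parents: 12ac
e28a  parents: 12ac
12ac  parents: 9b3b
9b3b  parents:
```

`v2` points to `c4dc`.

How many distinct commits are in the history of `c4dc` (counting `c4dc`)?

Walking parent pointers from c4dc: reachable set = {12ac, 9b3b, c4dc, e28a}.
That is 4 commits.

4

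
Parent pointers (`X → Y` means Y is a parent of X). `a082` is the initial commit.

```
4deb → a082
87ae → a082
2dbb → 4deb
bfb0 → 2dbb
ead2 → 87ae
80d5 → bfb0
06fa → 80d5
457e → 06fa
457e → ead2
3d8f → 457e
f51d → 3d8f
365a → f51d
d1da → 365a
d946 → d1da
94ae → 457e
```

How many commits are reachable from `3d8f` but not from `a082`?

9

Reachable from 3d8f: {06fa, 2dbb, 3d8f, 457e, 4deb, 80d5, 87ae, a082, bfb0, ead2}.
Reachable from a082: {a082}.
In 3d8f's history but not a082's: {06fa, 2dbb, 3d8f, 457e, 4deb, 80d5, 87ae, bfb0, ead2} — 9 commits.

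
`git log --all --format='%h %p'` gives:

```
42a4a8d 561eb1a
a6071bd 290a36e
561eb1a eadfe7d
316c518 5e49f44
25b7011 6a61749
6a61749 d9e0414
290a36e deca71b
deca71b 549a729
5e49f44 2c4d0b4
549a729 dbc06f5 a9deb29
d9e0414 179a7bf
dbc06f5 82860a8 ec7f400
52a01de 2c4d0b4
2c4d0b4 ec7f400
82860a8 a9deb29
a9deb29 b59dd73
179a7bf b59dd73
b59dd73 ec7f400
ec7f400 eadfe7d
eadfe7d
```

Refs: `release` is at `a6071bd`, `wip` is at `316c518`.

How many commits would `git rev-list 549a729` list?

Walking parent pointers from 549a729: reachable set = {549a729, 82860a8, a9deb29, b59dd73, dbc06f5, eadfe7d, ec7f400}.
That is 7 commits.

7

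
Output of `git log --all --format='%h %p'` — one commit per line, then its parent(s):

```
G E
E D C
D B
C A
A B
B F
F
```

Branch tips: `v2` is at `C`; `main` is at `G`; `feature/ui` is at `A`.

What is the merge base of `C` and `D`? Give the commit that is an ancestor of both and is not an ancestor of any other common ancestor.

B

Ancestors of C: {A, B, C, F}.
Ancestors of D: {B, D, F}.
Common ancestors: {B, F}.
Among these, B is not an ancestor of any other common ancestor — it is the merge base.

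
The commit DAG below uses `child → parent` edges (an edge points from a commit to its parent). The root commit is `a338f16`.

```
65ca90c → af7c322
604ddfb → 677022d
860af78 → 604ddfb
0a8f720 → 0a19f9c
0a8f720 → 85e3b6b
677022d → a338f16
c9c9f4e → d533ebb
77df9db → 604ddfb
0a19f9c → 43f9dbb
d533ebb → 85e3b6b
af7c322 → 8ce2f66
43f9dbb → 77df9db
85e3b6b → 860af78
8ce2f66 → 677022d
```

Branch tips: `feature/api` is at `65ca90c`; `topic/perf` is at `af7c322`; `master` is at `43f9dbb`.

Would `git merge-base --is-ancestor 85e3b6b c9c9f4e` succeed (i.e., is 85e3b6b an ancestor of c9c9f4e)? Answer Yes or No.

Yes

Ancestors of c9c9f4e (commits reachable by following parents): {604ddfb, 677022d, 85e3b6b, 860af78, a338f16, c9c9f4e, d533ebb}.
85e3b6b is in that set, so it is an ancestor of c9c9f4e.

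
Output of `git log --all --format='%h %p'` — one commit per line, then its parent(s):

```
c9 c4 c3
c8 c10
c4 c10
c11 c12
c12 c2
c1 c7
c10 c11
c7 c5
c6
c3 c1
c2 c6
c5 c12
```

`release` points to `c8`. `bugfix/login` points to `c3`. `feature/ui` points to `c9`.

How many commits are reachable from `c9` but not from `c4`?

Reachable from c9: {c1, c10, c11, c12, c2, c3, c4, c5, c6, c7, c9}.
Reachable from c4: {c10, c11, c12, c2, c4, c6}.
In c9's history but not c4's: {c1, c3, c5, c7, c9} — 5 commits.

5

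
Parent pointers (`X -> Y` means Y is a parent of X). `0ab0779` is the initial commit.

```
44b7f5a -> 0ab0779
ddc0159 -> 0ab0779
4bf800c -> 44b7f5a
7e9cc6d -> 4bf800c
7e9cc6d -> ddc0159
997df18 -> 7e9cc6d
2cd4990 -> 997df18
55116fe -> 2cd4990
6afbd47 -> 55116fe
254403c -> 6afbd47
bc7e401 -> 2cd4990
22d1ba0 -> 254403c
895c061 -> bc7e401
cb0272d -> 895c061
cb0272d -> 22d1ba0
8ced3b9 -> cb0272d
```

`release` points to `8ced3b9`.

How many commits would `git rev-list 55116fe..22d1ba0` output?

3

Reachable from 22d1ba0: {0ab0779, 22d1ba0, 254403c, 2cd4990, 44b7f5a, 4bf800c, 55116fe, 6afbd47, 7e9cc6d, 997df18, ddc0159}.
Reachable from 55116fe: {0ab0779, 2cd4990, 44b7f5a, 4bf800c, 55116fe, 7e9cc6d, 997df18, ddc0159}.
In 22d1ba0's history but not 55116fe's: {22d1ba0, 254403c, 6afbd47} — 3 commits.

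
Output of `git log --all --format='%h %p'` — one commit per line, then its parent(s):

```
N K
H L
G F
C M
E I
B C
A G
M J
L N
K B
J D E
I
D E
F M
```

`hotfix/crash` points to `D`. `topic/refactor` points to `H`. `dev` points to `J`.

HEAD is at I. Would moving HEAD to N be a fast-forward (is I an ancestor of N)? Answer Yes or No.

Yes

A fast-forward from I to N is possible iff I is an ancestor of N.
Ancestors of N: {B, C, D, E, I, J, K, M, N}.
I is among them, so fast-forward is possible.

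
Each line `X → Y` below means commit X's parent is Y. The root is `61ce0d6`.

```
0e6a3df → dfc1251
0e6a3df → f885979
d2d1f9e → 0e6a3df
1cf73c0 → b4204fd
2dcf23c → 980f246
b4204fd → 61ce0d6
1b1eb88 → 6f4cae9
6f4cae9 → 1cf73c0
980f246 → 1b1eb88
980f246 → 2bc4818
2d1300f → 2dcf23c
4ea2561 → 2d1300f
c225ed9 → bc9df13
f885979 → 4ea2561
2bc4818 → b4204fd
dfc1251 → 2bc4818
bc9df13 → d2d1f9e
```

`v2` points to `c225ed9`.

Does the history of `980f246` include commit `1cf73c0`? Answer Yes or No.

Yes

Ancestors of 980f246 (commits reachable by following parents): {1b1eb88, 1cf73c0, 2bc4818, 61ce0d6, 6f4cae9, 980f246, b4204fd}.
1cf73c0 is in that set, so it is an ancestor of 980f246.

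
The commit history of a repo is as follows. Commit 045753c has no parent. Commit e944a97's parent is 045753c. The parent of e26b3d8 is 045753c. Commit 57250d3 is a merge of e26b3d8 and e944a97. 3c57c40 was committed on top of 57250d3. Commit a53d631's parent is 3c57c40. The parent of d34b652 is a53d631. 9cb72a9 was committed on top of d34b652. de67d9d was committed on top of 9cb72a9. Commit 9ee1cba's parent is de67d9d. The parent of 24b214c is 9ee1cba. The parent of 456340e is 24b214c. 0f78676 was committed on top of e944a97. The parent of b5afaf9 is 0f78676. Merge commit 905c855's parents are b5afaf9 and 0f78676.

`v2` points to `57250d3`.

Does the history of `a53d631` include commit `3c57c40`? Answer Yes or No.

Ancestors of a53d631 (commits reachable by following parents): {045753c, 3c57c40, 57250d3, a53d631, e26b3d8, e944a97}.
3c57c40 is in that set, so it is an ancestor of a53d631.

Yes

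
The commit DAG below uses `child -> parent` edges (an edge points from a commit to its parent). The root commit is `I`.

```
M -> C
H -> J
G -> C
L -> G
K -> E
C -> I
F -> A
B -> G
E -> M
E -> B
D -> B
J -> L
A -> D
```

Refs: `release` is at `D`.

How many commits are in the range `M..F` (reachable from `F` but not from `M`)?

Reachable from F: {A, B, C, D, F, G, I}.
Reachable from M: {C, I, M}.
In F's history but not M's: {A, B, D, F, G} — 5 commits.

5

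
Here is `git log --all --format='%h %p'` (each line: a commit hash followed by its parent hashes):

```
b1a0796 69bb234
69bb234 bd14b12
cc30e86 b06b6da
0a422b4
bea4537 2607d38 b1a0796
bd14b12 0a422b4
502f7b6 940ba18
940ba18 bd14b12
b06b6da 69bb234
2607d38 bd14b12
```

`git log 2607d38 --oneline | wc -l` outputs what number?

3

Walking parent pointers from 2607d38: reachable set = {0a422b4, 2607d38, bd14b12}.
That is 3 commits.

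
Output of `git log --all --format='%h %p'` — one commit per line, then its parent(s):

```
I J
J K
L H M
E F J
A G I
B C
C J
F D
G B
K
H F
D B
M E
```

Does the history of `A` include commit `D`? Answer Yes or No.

Ancestors of A: {A, B, C, G, I, J, K}.
D is not in that set, so it is not an ancestor of A.

No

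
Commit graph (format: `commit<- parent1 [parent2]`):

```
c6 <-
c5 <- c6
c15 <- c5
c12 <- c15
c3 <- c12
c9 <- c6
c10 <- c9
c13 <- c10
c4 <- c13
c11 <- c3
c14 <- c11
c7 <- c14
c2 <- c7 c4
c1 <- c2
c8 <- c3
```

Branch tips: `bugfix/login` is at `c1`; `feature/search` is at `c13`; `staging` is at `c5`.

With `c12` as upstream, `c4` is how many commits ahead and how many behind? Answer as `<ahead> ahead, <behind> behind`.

4 ahead, 3 behind

Reachable from c4: {c10, c13, c4, c6, c9}.
Reachable from c12: {c12, c15, c5, c6}.
Only in c4's history (ahead): {c10, c13, c4, c9} — 4.
Only in c12's history (behind): {c12, c15, c5} — 3.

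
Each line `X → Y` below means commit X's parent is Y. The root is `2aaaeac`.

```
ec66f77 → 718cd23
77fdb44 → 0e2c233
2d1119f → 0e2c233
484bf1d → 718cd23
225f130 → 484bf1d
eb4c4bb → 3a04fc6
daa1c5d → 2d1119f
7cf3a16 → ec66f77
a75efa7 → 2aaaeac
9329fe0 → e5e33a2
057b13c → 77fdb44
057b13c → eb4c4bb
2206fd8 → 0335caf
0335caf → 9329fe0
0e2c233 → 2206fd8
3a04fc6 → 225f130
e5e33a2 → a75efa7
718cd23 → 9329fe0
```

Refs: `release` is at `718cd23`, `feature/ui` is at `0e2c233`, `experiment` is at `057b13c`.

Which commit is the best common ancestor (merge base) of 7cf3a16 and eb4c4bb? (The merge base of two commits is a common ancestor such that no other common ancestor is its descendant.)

718cd23

Ancestors of 7cf3a16: {2aaaeac, 718cd23, 7cf3a16, 9329fe0, a75efa7, e5e33a2, ec66f77}.
Ancestors of eb4c4bb: {225f130, 2aaaeac, 3a04fc6, 484bf1d, 718cd23, 9329fe0, a75efa7, e5e33a2, eb4c4bb}.
Common ancestors: {2aaaeac, 718cd23, 9329fe0, a75efa7, e5e33a2}.
Among these, 718cd23 is not an ancestor of any other common ancestor — it is the merge base.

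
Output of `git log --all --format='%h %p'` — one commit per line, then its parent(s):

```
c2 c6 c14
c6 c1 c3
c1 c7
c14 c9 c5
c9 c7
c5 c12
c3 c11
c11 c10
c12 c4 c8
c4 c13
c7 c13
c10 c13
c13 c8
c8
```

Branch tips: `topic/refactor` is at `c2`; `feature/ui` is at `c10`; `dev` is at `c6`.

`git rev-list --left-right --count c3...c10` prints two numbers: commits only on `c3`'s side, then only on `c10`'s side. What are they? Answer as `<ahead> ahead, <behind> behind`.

Reachable from c3: {c10, c11, c13, c3, c8}.
Reachable from c10: {c10, c13, c8}.
Only in c3's history (ahead): {c11, c3} — 2.
Only in c10's history (behind): {} — 0.

2 ahead, 0 behind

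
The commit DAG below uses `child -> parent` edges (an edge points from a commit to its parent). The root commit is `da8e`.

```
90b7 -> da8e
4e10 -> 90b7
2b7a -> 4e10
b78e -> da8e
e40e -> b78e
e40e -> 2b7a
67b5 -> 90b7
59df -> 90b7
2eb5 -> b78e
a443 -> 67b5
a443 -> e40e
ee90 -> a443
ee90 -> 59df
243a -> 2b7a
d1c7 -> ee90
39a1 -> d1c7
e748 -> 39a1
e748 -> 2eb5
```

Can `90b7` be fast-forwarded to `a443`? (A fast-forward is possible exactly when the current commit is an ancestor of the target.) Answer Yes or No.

Yes

A fast-forward from 90b7 to a443 is possible iff 90b7 is an ancestor of a443.
Ancestors of a443: {2b7a, 4e10, 67b5, 90b7, a443, b78e, da8e, e40e}.
90b7 is among them, so fast-forward is possible.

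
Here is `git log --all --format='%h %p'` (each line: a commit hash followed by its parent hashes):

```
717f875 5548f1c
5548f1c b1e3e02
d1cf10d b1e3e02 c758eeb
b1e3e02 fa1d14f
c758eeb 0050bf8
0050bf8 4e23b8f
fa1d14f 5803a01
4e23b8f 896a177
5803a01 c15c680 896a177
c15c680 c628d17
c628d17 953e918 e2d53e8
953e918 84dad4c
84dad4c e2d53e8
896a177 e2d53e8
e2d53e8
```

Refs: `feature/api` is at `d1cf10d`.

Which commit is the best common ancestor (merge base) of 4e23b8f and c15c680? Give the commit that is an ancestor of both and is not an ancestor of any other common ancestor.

Ancestors of 4e23b8f: {4e23b8f, 896a177, e2d53e8}.
Ancestors of c15c680: {84dad4c, 953e918, c15c680, c628d17, e2d53e8}.
Common ancestors: {e2d53e8}.
The only common ancestor is e2d53e8, so it is the merge base.

e2d53e8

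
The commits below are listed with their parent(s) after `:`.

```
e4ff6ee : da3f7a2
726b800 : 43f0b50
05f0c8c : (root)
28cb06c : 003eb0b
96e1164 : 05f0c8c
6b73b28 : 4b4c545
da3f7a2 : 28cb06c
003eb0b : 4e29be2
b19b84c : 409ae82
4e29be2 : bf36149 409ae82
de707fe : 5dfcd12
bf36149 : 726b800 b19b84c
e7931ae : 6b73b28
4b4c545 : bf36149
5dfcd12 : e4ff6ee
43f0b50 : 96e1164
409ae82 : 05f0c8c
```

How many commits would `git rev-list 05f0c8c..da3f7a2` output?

10

Reachable from da3f7a2: {003eb0b, 05f0c8c, 28cb06c, 409ae82, 43f0b50, 4e29be2, 726b800, 96e1164, b19b84c, bf36149, da3f7a2}.
Reachable from 05f0c8c: {05f0c8c}.
In da3f7a2's history but not 05f0c8c's: {003eb0b, 28cb06c, 409ae82, 43f0b50, 4e29be2, 726b800, 96e1164, b19b84c, bf36149, da3f7a2} — 10 commits.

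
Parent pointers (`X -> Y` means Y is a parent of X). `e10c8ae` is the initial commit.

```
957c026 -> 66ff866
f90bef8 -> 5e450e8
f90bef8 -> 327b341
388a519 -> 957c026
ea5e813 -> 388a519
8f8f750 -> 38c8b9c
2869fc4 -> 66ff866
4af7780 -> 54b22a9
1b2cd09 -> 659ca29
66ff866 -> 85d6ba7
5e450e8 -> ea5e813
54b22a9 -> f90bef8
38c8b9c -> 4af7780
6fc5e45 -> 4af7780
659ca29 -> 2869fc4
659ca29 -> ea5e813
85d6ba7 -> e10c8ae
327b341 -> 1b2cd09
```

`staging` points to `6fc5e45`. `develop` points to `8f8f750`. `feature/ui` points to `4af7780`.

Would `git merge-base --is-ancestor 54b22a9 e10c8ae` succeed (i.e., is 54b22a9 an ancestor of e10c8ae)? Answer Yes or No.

No

Ancestors of e10c8ae: {e10c8ae}.
54b22a9 is not in that set, so it is not an ancestor of e10c8ae.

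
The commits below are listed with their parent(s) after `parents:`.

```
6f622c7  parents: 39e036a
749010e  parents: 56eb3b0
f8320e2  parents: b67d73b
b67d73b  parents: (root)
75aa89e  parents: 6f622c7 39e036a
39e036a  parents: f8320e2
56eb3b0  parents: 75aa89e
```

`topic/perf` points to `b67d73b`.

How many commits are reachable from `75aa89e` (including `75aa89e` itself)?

Walking parent pointers from 75aa89e: reachable set = {39e036a, 6f622c7, 75aa89e, b67d73b, f8320e2}.
That is 5 commits.

5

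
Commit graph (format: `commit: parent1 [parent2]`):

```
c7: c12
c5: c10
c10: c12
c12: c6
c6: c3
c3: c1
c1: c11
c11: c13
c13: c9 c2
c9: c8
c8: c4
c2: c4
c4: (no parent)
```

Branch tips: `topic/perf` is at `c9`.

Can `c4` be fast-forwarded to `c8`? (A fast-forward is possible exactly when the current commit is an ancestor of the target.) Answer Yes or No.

Yes

A fast-forward from c4 to c8 is possible iff c4 is an ancestor of c8.
Ancestors of c8: {c4, c8}.
c4 is among them, so fast-forward is possible.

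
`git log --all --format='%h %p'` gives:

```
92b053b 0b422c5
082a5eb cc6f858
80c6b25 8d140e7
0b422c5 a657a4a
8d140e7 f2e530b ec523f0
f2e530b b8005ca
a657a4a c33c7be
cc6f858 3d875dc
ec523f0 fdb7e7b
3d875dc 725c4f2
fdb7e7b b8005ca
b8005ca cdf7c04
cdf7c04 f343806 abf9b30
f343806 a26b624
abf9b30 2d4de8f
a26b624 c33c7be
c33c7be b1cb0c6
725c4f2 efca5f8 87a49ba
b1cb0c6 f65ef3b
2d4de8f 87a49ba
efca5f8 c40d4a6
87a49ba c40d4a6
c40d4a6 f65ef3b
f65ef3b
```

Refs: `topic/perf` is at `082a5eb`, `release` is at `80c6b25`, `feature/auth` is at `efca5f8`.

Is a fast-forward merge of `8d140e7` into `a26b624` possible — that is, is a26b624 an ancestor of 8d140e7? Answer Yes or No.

Yes

A fast-forward from a26b624 to 8d140e7 is possible iff a26b624 is an ancestor of 8d140e7.
Ancestors of 8d140e7: {2d4de8f, 87a49ba, 8d140e7, a26b624, abf9b30, b1cb0c6, b8005ca, c33c7be, c40d4a6, cdf7c04, ec523f0, f2e530b, f343806, f65ef3b, fdb7e7b}.
a26b624 is among them, so fast-forward is possible.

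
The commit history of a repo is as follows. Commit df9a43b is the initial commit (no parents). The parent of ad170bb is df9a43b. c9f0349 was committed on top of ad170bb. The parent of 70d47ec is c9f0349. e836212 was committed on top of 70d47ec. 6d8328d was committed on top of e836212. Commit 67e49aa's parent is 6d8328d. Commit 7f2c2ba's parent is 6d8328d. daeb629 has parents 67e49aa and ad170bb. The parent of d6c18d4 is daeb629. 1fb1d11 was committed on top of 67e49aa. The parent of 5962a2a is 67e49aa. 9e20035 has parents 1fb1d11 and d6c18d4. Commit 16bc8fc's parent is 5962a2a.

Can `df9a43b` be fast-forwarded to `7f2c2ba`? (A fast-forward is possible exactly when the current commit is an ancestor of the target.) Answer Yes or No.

A fast-forward from df9a43b to 7f2c2ba is possible iff df9a43b is an ancestor of 7f2c2ba.
Ancestors of 7f2c2ba: {6d8328d, 70d47ec, 7f2c2ba, ad170bb, c9f0349, df9a43b, e836212}.
df9a43b is among them, so fast-forward is possible.

Yes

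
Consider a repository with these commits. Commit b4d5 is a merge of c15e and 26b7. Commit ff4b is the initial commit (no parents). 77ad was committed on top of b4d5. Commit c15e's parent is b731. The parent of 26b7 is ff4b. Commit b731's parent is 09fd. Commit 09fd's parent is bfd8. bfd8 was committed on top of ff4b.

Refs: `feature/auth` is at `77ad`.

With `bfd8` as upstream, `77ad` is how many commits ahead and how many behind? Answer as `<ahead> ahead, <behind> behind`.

Reachable from 77ad: {09fd, 26b7, 77ad, b4d5, b731, bfd8, c15e, ff4b}.
Reachable from bfd8: {bfd8, ff4b}.
Only in 77ad's history (ahead): {09fd, 26b7, 77ad, b4d5, b731, c15e} — 6.
Only in bfd8's history (behind): {} — 0.

6 ahead, 0 behind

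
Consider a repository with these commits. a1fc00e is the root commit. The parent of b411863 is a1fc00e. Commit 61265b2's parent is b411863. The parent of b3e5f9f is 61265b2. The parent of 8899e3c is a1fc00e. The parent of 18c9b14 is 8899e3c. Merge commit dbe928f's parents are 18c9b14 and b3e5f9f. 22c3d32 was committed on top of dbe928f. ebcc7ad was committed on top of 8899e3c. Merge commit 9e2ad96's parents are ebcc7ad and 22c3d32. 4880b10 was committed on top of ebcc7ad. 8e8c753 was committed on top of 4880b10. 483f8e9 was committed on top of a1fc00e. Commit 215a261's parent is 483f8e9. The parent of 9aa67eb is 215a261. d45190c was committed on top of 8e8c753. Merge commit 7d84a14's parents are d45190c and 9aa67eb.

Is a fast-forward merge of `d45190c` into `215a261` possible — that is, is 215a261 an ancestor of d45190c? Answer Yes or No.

A fast-forward from 215a261 to d45190c is possible iff 215a261 is an ancestor of d45190c.
Ancestors of d45190c: {4880b10, 8899e3c, 8e8c753, a1fc00e, d45190c, ebcc7ad}.
215a261 is not among them, so fast-forward is not possible.

No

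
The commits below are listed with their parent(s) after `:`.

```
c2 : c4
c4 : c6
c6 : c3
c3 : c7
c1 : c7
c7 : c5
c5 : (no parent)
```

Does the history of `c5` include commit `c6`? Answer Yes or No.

Ancestors of c5: {c5}.
c6 is not in that set, so it is not an ancestor of c5.

No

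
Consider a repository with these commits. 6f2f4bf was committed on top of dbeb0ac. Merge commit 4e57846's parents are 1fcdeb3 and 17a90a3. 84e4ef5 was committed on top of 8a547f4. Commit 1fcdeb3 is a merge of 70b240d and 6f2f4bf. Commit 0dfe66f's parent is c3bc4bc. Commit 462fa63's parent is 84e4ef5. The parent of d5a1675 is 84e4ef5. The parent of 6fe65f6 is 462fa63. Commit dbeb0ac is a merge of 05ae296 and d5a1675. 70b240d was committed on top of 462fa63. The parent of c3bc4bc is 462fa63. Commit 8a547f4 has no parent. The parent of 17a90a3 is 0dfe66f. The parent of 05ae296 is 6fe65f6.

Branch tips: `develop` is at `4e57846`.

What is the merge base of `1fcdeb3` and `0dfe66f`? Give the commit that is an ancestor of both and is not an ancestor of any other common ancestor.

Ancestors of 1fcdeb3: {05ae296, 1fcdeb3, 462fa63, 6f2f4bf, 6fe65f6, 70b240d, 84e4ef5, 8a547f4, d5a1675, dbeb0ac}.
Ancestors of 0dfe66f: {0dfe66f, 462fa63, 84e4ef5, 8a547f4, c3bc4bc}.
Common ancestors: {462fa63, 84e4ef5, 8a547f4}.
Among these, 462fa63 is not an ancestor of any other common ancestor — it is the merge base.

462fa63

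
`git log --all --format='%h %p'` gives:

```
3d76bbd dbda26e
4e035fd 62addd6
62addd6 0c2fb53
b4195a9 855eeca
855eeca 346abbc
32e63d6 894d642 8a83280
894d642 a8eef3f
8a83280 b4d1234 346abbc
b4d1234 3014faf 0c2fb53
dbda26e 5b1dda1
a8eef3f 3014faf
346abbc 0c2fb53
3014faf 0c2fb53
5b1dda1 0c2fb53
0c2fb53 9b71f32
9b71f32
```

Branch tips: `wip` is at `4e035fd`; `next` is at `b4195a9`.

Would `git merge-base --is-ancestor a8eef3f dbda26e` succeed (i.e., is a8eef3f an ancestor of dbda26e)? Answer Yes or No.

Ancestors of dbda26e: {0c2fb53, 5b1dda1, 9b71f32, dbda26e}.
a8eef3f is not in that set, so it is not an ancestor of dbda26e.

No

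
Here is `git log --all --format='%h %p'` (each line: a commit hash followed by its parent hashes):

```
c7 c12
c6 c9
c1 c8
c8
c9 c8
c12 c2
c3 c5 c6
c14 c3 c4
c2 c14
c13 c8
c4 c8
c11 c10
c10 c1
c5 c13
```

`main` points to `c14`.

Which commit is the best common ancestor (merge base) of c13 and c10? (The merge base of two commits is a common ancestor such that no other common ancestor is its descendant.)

Ancestors of c13: {c13, c8}.
Ancestors of c10: {c1, c10, c8}.
Common ancestors: {c8}.
The only common ancestor is c8, so it is the merge base.

c8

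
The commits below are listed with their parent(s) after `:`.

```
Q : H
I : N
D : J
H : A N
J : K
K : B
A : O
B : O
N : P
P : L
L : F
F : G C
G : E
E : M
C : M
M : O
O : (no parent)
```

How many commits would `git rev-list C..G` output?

Reachable from G: {E, G, M, O}.
Reachable from C: {C, M, O}.
In G's history but not C's: {E, G} — 2 commits.

2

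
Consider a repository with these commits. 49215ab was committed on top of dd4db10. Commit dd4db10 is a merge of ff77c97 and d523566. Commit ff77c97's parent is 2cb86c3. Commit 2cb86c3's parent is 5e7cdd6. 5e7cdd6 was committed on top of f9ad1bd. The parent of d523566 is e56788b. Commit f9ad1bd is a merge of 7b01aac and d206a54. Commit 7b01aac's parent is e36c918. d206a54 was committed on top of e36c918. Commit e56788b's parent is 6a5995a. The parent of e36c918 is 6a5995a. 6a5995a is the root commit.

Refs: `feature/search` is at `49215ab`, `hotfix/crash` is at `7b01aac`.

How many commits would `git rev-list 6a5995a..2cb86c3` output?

6

Reachable from 2cb86c3: {2cb86c3, 5e7cdd6, 6a5995a, 7b01aac, d206a54, e36c918, f9ad1bd}.
Reachable from 6a5995a: {6a5995a}.
In 2cb86c3's history but not 6a5995a's: {2cb86c3, 5e7cdd6, 7b01aac, d206a54, e36c918, f9ad1bd} — 6 commits.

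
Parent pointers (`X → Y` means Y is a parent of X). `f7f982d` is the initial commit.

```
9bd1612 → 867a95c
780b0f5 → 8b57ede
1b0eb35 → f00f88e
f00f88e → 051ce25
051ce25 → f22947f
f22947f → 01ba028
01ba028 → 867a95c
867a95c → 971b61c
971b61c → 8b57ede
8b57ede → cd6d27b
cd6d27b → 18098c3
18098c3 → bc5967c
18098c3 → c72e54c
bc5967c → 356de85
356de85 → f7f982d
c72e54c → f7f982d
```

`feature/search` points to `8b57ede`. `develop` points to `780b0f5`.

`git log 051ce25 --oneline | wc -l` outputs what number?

12

Walking parent pointers from 051ce25: reachable set = {01ba028, 051ce25, 18098c3, 356de85, 867a95c, 8b57ede, 971b61c, bc5967c, c72e54c, cd6d27b, f22947f, f7f982d}.
That is 12 commits.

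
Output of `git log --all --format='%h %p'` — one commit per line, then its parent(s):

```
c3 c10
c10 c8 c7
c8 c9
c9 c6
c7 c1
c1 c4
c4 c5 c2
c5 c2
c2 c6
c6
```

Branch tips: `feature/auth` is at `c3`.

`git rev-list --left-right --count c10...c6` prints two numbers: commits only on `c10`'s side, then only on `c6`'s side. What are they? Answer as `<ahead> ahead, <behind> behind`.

8 ahead, 0 behind

Reachable from c10: {c1, c10, c2, c4, c5, c6, c7, c8, c9}.
Reachable from c6: {c6}.
Only in c10's history (ahead): {c1, c10, c2, c4, c5, c7, c8, c9} — 8.
Only in c6's history (behind): {} — 0.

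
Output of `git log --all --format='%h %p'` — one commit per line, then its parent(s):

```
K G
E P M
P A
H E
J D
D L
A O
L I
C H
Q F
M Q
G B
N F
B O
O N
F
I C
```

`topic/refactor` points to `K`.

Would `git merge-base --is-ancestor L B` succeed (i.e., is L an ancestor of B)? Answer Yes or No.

Ancestors of B: {B, F, N, O}.
L is not in that set, so it is not an ancestor of B.

No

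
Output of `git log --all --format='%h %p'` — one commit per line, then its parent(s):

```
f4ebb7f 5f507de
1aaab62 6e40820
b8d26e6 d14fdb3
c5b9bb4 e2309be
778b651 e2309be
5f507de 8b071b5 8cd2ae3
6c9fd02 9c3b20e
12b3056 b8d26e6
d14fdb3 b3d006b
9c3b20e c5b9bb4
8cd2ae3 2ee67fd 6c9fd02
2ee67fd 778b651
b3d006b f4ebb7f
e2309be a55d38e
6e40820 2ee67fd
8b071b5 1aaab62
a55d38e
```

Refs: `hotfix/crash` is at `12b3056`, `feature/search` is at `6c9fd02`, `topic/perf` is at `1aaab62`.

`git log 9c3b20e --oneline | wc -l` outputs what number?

4

Walking parent pointers from 9c3b20e: reachable set = {9c3b20e, a55d38e, c5b9bb4, e2309be}.
That is 4 commits.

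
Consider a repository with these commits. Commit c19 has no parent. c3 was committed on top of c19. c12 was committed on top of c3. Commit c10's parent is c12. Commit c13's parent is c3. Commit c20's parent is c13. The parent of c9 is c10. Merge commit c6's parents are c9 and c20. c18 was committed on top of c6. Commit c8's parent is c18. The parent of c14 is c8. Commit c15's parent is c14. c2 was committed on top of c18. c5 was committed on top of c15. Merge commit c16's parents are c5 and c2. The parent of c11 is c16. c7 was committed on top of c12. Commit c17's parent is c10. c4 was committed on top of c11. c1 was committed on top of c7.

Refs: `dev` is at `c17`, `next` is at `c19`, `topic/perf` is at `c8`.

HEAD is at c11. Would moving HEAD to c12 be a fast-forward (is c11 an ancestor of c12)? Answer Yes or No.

No

A fast-forward from c11 to c12 is possible iff c11 is an ancestor of c12.
Ancestors of c12: {c12, c19, c3}.
c11 is not among them, so fast-forward is not possible.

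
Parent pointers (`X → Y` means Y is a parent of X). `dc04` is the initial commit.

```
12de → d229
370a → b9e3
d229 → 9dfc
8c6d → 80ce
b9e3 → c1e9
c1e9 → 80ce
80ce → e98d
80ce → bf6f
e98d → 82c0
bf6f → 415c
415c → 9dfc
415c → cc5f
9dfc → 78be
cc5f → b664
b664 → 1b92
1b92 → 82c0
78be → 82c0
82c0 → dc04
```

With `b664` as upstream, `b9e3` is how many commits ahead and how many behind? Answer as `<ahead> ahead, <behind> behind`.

Reachable from b9e3: {1b92, 415c, 78be, 80ce, 82c0, 9dfc, b664, b9e3, bf6f, c1e9, cc5f, dc04, e98d}.
Reachable from b664: {1b92, 82c0, b664, dc04}.
Only in b9e3's history (ahead): {415c, 78be, 80ce, 9dfc, b9e3, bf6f, c1e9, cc5f, e98d} — 9.
Only in b664's history (behind): {} — 0.

9 ahead, 0 behind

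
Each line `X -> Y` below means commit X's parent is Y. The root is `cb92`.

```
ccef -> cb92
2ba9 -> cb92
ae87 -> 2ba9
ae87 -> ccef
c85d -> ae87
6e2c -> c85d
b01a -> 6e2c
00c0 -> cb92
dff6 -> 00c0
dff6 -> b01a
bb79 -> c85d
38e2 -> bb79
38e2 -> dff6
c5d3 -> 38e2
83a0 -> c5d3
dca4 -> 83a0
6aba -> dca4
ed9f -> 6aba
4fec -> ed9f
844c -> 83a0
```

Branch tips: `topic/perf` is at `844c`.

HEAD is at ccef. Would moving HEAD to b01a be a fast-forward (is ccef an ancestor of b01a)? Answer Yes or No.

Yes

A fast-forward from ccef to b01a is possible iff ccef is an ancestor of b01a.
Ancestors of b01a: {2ba9, 6e2c, ae87, b01a, c85d, cb92, ccef}.
ccef is among them, so fast-forward is possible.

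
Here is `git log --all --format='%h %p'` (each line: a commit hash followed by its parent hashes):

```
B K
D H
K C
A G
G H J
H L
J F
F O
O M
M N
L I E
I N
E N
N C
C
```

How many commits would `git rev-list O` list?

Walking parent pointers from O: reachable set = {C, M, N, O}.
That is 4 commits.

4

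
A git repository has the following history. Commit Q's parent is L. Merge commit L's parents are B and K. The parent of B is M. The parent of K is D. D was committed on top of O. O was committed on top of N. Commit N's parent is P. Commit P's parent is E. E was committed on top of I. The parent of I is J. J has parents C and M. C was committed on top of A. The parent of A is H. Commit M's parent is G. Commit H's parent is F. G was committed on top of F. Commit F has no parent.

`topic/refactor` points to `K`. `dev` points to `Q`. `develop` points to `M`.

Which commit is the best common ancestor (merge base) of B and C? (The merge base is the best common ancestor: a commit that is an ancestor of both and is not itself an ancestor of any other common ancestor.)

F

Ancestors of B: {B, F, G, M}.
Ancestors of C: {A, C, F, H}.
Common ancestors: {F}.
The only common ancestor is F, so it is the merge base.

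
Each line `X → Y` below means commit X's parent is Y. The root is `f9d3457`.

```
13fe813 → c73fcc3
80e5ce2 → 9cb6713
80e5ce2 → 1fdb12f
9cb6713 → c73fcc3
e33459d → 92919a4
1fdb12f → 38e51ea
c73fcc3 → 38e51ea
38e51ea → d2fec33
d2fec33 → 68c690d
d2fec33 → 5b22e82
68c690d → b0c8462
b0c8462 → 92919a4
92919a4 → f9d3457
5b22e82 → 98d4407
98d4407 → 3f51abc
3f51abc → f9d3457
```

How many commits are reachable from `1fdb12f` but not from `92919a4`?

Reachable from 1fdb12f: {1fdb12f, 38e51ea, 3f51abc, 5b22e82, 68c690d, 92919a4, 98d4407, b0c8462, d2fec33, f9d3457}.
Reachable from 92919a4: {92919a4, f9d3457}.
In 1fdb12f's history but not 92919a4's: {1fdb12f, 38e51ea, 3f51abc, 5b22e82, 68c690d, 98d4407, b0c8462, d2fec33} — 8 commits.

8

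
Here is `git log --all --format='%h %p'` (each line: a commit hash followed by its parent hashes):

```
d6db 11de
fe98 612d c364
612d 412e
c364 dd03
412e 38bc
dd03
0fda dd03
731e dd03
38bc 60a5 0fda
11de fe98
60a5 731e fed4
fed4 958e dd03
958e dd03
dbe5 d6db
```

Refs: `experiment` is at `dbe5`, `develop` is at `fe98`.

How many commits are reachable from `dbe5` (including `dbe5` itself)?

Walking parent pointers from dbe5: reachable set = {0fda, 11de, 38bc, 412e, 60a5, 612d, 731e, 958e, c364, d6db, dbe5, dd03, fe98, fed4}.
That is 14 commits.

14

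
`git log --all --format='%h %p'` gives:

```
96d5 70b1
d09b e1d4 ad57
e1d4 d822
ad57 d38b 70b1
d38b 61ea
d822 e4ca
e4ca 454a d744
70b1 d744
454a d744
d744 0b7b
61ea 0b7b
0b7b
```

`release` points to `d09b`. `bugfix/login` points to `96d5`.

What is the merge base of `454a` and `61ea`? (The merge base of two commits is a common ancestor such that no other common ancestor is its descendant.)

0b7b

Ancestors of 454a: {0b7b, 454a, d744}.
Ancestors of 61ea: {0b7b, 61ea}.
Common ancestors: {0b7b}.
The only common ancestor is 0b7b, so it is the merge base.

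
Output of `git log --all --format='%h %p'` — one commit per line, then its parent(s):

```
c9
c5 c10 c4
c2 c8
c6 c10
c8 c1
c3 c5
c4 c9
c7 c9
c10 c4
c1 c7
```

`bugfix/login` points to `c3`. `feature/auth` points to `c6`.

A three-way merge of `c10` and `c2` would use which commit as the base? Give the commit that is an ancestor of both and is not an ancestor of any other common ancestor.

c9

Ancestors of c10: {c10, c4, c9}.
Ancestors of c2: {c1, c2, c7, c8, c9}.
Common ancestors: {c9}.
The only common ancestor is c9, so it is the merge base.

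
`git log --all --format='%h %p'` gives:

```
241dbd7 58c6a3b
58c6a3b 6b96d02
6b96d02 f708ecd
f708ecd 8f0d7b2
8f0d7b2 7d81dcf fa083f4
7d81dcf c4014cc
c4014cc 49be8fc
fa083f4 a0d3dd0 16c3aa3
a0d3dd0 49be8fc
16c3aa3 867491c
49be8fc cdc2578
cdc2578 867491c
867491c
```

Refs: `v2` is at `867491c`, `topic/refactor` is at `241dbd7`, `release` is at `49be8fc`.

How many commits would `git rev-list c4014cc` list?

Walking parent pointers from c4014cc: reachable set = {49be8fc, 867491c, c4014cc, cdc2578}.
That is 4 commits.

4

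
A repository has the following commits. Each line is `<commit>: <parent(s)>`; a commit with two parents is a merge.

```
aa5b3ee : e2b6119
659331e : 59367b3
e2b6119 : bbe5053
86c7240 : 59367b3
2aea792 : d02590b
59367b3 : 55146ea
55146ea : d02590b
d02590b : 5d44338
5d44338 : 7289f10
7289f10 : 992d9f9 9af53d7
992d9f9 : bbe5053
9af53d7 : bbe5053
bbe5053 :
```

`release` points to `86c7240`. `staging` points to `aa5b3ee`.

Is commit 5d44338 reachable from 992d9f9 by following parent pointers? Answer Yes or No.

Ancestors of 992d9f9: {992d9f9, bbe5053}.
5d44338 is not in that set, so it is not an ancestor of 992d9f9.

No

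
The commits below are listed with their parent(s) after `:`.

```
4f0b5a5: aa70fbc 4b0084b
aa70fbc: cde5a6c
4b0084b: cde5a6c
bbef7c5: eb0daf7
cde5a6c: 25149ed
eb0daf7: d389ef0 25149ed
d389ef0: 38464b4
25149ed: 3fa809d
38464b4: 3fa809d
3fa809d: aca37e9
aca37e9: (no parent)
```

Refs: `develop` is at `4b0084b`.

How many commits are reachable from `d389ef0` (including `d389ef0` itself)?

Walking parent pointers from d389ef0: reachable set = {38464b4, 3fa809d, aca37e9, d389ef0}.
That is 4 commits.

4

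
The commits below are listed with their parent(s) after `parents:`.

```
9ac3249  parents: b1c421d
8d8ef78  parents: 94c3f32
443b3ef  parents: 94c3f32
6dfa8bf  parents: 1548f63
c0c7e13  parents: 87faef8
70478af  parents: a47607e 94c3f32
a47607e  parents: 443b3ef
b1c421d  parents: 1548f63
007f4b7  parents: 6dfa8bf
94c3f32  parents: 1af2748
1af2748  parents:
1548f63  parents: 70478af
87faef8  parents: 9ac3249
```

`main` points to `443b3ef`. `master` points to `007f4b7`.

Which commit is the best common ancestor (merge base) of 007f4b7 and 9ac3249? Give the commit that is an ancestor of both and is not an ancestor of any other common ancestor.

1548f63

Ancestors of 007f4b7: {007f4b7, 1548f63, 1af2748, 443b3ef, 6dfa8bf, 70478af, 94c3f32, a47607e}.
Ancestors of 9ac3249: {1548f63, 1af2748, 443b3ef, 70478af, 94c3f32, 9ac3249, a47607e, b1c421d}.
Common ancestors: {1548f63, 1af2748, 443b3ef, 70478af, 94c3f32, a47607e}.
Among these, 1548f63 is not an ancestor of any other common ancestor — it is the merge base.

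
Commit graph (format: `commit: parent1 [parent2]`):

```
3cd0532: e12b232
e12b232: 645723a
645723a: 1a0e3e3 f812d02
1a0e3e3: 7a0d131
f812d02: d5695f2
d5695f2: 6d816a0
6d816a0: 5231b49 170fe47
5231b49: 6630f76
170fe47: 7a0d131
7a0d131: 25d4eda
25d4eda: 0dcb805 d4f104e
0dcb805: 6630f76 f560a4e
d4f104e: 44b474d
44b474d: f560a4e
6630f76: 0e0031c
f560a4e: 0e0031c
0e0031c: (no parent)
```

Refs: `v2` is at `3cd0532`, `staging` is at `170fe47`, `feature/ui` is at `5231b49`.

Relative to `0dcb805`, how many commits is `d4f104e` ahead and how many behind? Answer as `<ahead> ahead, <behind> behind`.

2 ahead, 2 behind

Reachable from d4f104e: {0e0031c, 44b474d, d4f104e, f560a4e}.
Reachable from 0dcb805: {0dcb805, 0e0031c, 6630f76, f560a4e}.
Only in d4f104e's history (ahead): {44b474d, d4f104e} — 2.
Only in 0dcb805's history (behind): {0dcb805, 6630f76} — 2.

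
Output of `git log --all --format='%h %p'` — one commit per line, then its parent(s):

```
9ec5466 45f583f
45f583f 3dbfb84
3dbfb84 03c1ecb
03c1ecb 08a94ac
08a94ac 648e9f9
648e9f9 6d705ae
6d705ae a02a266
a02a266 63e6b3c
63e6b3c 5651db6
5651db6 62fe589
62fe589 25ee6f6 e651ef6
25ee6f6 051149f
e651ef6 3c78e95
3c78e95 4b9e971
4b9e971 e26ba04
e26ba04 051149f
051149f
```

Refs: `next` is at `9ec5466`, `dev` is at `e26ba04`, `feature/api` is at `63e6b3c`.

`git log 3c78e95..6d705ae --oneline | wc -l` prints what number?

Reachable from 6d705ae: {051149f, 25ee6f6, 3c78e95, 4b9e971, 5651db6, 62fe589, 63e6b3c, 6d705ae, a02a266, e26ba04, e651ef6}.
Reachable from 3c78e95: {051149f, 3c78e95, 4b9e971, e26ba04}.
In 6d705ae's history but not 3c78e95's: {25ee6f6, 5651db6, 62fe589, 63e6b3c, 6d705ae, a02a266, e651ef6} — 7 commits.

7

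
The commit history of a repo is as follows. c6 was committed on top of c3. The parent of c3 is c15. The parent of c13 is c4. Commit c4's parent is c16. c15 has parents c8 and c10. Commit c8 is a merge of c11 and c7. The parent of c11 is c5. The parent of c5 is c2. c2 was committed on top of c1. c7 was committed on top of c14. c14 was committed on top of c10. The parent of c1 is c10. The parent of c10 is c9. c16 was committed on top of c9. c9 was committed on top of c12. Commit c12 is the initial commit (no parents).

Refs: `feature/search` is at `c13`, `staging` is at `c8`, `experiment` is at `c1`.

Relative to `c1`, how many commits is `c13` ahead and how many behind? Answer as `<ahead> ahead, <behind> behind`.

3 ahead, 2 behind

Reachable from c13: {c12, c13, c16, c4, c9}.
Reachable from c1: {c1, c10, c12, c9}.
Only in c13's history (ahead): {c13, c16, c4} — 3.
Only in c1's history (behind): {c1, c10} — 2.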